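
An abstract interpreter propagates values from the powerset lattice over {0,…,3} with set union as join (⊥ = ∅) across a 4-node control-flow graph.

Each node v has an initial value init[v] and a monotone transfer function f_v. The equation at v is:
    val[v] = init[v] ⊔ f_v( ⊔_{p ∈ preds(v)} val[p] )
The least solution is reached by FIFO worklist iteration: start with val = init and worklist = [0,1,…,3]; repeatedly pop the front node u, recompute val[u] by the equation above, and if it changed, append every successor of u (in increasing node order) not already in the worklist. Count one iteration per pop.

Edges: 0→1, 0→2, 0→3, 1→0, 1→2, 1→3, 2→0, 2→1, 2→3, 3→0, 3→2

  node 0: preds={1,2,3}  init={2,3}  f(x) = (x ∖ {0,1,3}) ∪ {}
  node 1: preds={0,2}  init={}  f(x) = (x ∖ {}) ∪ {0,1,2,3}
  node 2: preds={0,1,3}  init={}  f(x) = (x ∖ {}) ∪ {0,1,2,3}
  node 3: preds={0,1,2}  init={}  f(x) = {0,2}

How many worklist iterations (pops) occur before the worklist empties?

7

Trace (7 dequeues):
  [1] u=0 | in {} | out {2,3} | ==
  [2] u=1 | in {2,3} | out {0,1,2,3} | prev {} | push {0}
  [3] u=2 | in {0,1,2,3} | out {0,1,2,3} | prev {} | push {1}
  [4] u=3 | in {0,1,2,3} | out {0,2} | prev {} | push {2}
  [5] u=0 | in {0,1,2,3} | out {2,3} | ==
  [6] u=1 | in {0,1,2,3} | out {0,1,2,3} | ==
  [7] u=2 | in {0,1,2,3} | out {0,1,2,3} | ==

Converged values:
  [0] {2,3}
  [1] {0,1,2,3}
  [2] {0,1,2,3}
  [3] {0,2}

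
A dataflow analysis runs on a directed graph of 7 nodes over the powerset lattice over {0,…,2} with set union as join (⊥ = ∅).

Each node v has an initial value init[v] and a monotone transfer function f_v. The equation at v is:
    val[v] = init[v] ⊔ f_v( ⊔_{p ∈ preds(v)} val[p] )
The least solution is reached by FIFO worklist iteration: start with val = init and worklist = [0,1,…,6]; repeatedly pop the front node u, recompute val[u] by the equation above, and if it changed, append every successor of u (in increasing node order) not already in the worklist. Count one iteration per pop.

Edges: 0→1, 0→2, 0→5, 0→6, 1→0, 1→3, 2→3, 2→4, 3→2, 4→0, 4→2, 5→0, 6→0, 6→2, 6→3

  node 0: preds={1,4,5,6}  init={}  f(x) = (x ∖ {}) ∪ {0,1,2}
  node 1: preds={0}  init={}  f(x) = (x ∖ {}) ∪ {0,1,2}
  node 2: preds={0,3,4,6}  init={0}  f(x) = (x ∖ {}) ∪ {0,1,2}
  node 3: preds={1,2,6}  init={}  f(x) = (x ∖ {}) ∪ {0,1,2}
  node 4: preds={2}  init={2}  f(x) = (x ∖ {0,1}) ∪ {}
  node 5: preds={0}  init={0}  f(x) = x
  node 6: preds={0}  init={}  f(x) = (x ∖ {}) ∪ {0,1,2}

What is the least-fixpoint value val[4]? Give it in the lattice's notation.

Trace (10 dequeues):
  [1] u=0 | in {0,2} | out {0,1,2} | prev {} | push {}
  [2] u=1 | in {0,1,2} | out {0,1,2} | prev {} | push {0}
  [3] u=2 | in {0,1,2} | out {0,1,2} | prev {0} | push {}
  [4] u=3 | in {0,1,2} | out {0,1,2} | prev {} | push {2}
  [5] u=4 | in {0,1,2} | out {2} | ==
  [6] u=5 | in {0,1,2} | out {0,1,2} | prev {0} | push {}
  [7] u=6 | in {0,1,2} | out {0,1,2} | prev {} | push {3}
  [8] u=0 | in {0,1,2} | out {0,1,2} | ==
  [9] u=2 | in {0,1,2} | out {0,1,2} | ==
  [10] u=3 | in {0,1,2} | out {0,1,2} | ==

Converged values:
  [0] {0,1,2}
  [1] {0,1,2}
  [2] {0,1,2}
  [3] {0,1,2}
  [4] {2}
  [5] {0,1,2}
  [6] {0,1,2}

{2}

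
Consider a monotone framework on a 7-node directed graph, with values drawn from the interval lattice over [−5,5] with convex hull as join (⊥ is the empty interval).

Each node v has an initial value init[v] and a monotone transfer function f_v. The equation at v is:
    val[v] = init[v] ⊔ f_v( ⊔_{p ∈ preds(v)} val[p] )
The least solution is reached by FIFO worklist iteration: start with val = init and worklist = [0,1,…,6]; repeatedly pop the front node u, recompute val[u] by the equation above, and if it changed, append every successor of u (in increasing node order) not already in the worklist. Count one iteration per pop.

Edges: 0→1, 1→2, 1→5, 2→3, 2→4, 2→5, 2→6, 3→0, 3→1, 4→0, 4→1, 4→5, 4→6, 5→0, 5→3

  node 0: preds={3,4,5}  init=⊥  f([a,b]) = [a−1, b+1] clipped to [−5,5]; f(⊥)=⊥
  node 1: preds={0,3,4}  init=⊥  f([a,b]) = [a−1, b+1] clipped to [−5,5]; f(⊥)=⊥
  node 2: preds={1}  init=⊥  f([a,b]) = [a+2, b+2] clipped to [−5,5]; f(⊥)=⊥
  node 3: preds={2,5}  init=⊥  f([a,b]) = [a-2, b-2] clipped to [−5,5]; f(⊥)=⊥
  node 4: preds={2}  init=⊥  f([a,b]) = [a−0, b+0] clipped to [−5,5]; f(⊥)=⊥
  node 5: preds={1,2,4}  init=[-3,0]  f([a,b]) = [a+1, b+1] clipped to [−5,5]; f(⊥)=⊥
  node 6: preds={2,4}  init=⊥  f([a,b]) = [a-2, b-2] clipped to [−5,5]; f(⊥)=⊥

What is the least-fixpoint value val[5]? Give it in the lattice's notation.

Worklist (20 pops):
  #1 pop 0: in=[-3,0] → [-4,1] (was ⊥); enqueue []
  #2 pop 1: in=[-4,1] → [-5,2] (was ⊥); enqueue []
  #3 pop 2: in=[-5,2] → [-3,4] (was ⊥); enqueue []
  #4 pop 3: in=[-3,4] → [-5,2] (was ⊥); enqueue [0,1]
  #5 pop 4: in=[-3,4] → [-3,4] (was ⊥); enqueue []
  #6 pop 5: in=[-5,4] → [-4,5] (was [-3,0]); enqueue [3]
  #7 pop 6: in=[-3,4] → [-5,2] (was ⊥); enqueue []
  #8 pop 0: in=[-5,5] → [-5,5] (was [-4,1]); enqueue []
  #9 pop 1: in=[-5,5] → [-5,5] (was [-5,2]); enqueue [2,5]
  #10 pop 3: in=[-4,5] → [-5,3] (was [-5,2]); enqueue [0,1]
  #11 pop 2: in=[-5,5] → [-3,5] (was [-3,4]); enqueue [3,4,6]
  #12 pop 5: in=[-5,5] → [-4,5] (no change)
  #13 pop 0: in=[-5,5] → [-5,5] (no change)
  #14 pop 1: in=[-5,5] → [-5,5] (no change)
  #15 pop 3: in=[-4,5] → [-5,3] (no change)
  #16 pop 4: in=[-3,5] → [-3,5] (was [-3,4]); enqueue [0,1,5]
  #17 pop 6: in=[-3,5] → [-5,3] (was [-5,2]); enqueue []
  #18 pop 0: in=[-5,5] → [-5,5] (no change)
  #19 pop 1: in=[-5,5] → [-5,5] (no change)
  #20 pop 5: in=[-5,5] → [-4,5] (no change)

Fixpoint:
  val[0] = [-5,5]
  val[1] = [-5,5]
  val[2] = [-3,5]
  val[3] = [-5,3]
  val[4] = [-3,5]
  val[5] = [-4,5]
  val[6] = [-5,3]

[-4,5]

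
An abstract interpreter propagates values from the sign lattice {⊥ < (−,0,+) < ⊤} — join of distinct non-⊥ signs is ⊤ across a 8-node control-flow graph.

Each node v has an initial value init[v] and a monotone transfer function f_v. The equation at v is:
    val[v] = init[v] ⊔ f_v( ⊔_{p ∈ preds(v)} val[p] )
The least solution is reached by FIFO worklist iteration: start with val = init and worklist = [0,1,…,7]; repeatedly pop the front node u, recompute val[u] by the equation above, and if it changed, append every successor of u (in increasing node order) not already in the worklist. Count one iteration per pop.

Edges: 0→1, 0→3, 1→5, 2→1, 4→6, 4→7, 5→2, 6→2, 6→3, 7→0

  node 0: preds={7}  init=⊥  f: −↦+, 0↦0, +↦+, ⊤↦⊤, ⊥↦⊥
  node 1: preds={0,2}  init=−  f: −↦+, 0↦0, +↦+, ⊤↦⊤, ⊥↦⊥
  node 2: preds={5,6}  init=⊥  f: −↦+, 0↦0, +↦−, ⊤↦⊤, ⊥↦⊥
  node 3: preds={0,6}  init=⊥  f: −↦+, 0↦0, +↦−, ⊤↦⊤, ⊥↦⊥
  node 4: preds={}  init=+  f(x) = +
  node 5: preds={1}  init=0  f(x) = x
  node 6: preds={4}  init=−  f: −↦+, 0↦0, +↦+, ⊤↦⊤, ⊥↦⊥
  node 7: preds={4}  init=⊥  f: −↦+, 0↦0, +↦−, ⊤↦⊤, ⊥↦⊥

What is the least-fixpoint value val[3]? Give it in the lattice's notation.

Worklist (15 pops):
  #1 pop 0: in=⊥ → ⊥ (no change)
  #2 pop 1: in=⊥ → − (no change)
  #3 pop 2: in=⊤ → ⊤ (was ⊥); enqueue [1]
  #4 pop 3: in=− → + (was ⊥); enqueue []
  #5 pop 4: in=⊥ → + (no change)
  #6 pop 5: in=− → ⊤ (was 0); enqueue [2]
  #7 pop 6: in=+ → ⊤ (was −); enqueue [3]
  #8 pop 7: in=+ → − (was ⊥); enqueue [0]
  #9 pop 1: in=⊤ → ⊤ (was −); enqueue [5]
  #10 pop 2: in=⊤ → ⊤ (no change)
  #11 pop 3: in=⊤ → ⊤ (was +); enqueue []
  #12 pop 0: in=− → + (was ⊥); enqueue [1,3]
  #13 pop 5: in=⊤ → ⊤ (no change)
  #14 pop 1: in=⊤ → ⊤ (no change)
  #15 pop 3: in=⊤ → ⊤ (no change)

Fixpoint:
  val[0] = +
  val[1] = ⊤
  val[2] = ⊤
  val[3] = ⊤
  val[4] = +
  val[5] = ⊤
  val[6] = ⊤
  val[7] = −

⊤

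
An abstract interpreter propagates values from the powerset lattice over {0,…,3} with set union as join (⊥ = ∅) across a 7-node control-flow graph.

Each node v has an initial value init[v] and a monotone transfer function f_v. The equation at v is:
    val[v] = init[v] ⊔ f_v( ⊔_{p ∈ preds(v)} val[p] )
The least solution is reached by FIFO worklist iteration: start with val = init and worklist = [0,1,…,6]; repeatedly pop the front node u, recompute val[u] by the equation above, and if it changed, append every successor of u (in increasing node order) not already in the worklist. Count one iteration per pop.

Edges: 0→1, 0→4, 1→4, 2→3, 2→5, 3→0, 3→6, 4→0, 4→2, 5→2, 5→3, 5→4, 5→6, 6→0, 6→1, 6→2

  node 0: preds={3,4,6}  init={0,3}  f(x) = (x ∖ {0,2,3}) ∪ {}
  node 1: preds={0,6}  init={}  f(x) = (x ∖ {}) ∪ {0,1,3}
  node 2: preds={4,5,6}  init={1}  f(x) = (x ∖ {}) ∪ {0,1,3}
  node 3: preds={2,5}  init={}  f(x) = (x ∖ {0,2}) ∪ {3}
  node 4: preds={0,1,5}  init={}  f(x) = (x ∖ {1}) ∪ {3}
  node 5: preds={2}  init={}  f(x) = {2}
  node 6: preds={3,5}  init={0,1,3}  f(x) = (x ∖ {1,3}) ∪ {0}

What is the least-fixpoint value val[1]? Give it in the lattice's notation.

Trace (16 dequeues):
  [1] u=0 | in {0,1,3} | out {0,1,3} | prev {0,3} | push {}
  [2] u=1 | in {0,1,3} | out {0,1,3} | prev {} | push {}
  [3] u=2 | in {0,1,3} | out {0,1,3} | prev {1} | push {}
  [4] u=3 | in {0,1,3} | out {1,3} | prev {} | push {0}
  [5] u=4 | in {0,1,3} | out {0,3} | prev {} | push {2}
  [6] u=5 | in {0,1,3} | out {2} | prev {} | push {3,4}
  [7] u=6 | in {1,2,3} | out {0,1,2,3} | prev {0,1,3} | push {1}
  [8] u=0 | in {0,1,2,3} | out {0,1,3} | ==
  [9] u=2 | in {0,1,2,3} | out {0,1,2,3} | prev {0,1,3} | push {5}
  [10] u=3 | in {0,1,2,3} | out {1,3} | ==
  [11] u=4 | in {0,1,2,3} | out {0,2,3} | prev {0,3} | push {0,2}
  [12] u=1 | in {0,1,2,3} | out {0,1,2,3} | prev {0,1,3} | push {4}
  [13] u=5 | in {0,1,2,3} | out {2} | ==
  [14] u=0 | in {0,1,2,3} | out {0,1,3} | ==
  [15] u=2 | in {0,1,2,3} | out {0,1,2,3} | ==
  [16] u=4 | in {0,1,2,3} | out {0,2,3} | ==

Converged values:
  [0] {0,1,3}
  [1] {0,1,2,3}
  [2] {0,1,2,3}
  [3] {1,3}
  [4] {0,2,3}
  [5] {2}
  [6] {0,1,2,3}

{0,1,2,3}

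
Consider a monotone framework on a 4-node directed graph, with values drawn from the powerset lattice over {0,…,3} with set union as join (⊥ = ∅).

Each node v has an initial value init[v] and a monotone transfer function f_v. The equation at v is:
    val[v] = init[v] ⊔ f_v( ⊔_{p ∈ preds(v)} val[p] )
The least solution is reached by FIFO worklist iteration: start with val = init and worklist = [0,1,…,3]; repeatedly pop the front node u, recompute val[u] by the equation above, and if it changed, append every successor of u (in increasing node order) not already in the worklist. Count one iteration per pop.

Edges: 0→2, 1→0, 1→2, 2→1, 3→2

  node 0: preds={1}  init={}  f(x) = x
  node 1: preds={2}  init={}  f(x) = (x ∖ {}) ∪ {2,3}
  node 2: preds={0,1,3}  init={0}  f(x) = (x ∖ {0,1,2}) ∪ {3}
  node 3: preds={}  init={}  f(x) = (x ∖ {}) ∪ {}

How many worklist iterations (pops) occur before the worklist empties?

7

Iteration log — 7 steps:
  step 1. node 0  ⊔preds={}  new={}  stable
  step 2. node 1  ⊔preds={0}  new={0,2,3}  old={}  +wl: 0
  step 3. node 2  ⊔preds={0,2,3}  new={0,3}  old={0}  +wl: 1
  step 4. node 3  ⊔preds={}  new={}  stable
  step 5. node 0  ⊔preds={0,2,3}  new={0,2,3}  old={}  +wl: 2
  step 6. node 1  ⊔preds={0,3}  new={0,2,3}  stable
  step 7. node 2  ⊔preds={0,2,3}  new={0,3}  stable

Least fixpoint reached:
  node 0: {0,2,3}
  node 1: {0,2,3}
  node 2: {0,3}
  node 3: {}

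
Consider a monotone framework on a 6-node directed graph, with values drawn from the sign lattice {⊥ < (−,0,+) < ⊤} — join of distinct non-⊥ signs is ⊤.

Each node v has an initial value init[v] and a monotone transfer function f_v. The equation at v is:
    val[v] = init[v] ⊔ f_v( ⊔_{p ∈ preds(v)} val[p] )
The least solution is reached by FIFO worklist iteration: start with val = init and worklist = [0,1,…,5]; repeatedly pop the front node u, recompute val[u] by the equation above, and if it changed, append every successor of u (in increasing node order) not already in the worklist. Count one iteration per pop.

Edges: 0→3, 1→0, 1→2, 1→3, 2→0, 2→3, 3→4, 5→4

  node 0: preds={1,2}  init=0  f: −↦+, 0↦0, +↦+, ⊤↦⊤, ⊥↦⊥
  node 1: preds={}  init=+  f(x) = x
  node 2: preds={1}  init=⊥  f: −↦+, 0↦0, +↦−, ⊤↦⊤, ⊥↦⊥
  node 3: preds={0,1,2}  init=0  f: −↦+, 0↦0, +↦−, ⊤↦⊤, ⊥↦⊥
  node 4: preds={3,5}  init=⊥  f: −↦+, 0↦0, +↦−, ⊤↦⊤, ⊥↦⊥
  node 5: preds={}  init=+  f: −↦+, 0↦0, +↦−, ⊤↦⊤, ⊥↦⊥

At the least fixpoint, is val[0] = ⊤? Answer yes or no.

Iteration log — 7 steps:
  step 1. node 0  ⊔preds=+  new=⊤  old=0  +wl: 
  step 2. node 1  ⊔preds=⊥  new=+  stable
  step 3. node 2  ⊔preds=+  new=−  old=⊥  +wl: 0
  step 4. node 3  ⊔preds=⊤  new=⊤  old=0  +wl: 
  step 5. node 4  ⊔preds=⊤  new=⊤  old=⊥  +wl: 
  step 6. node 5  ⊔preds=⊥  new=+  stable
  step 7. node 0  ⊔preds=⊤  new=⊤  stable

Least fixpoint reached:
  node 0: ⊤
  node 1: +
  node 2: −
  node 3: ⊤
  node 4: ⊤
  node 5: +

yes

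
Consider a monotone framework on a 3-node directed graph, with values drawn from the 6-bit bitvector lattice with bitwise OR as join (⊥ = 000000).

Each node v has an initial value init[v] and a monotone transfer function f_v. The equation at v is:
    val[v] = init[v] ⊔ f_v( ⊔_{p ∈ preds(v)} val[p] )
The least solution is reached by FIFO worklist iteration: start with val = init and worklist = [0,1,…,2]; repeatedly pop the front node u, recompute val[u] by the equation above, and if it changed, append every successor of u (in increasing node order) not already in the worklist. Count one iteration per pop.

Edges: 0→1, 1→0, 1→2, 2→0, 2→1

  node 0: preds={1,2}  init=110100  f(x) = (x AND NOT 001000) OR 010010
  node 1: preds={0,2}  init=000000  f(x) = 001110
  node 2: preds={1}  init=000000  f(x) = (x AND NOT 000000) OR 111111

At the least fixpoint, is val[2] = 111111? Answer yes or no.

Trace (5 dequeues):
  [1] u=0 | in 000000 | out 110110 | prev 110100 | push {}
  [2] u=1 | in 110110 | out 001110 | prev 000000 | push {0}
  [3] u=2 | in 001110 | out 111111 | prev 000000 | push {1}
  [4] u=0 | in 111111 | out 110111 | prev 110110 | push {}
  [5] u=1 | in 111111 | out 001110 | ==

Converged values:
  [0] 110111
  [1] 001110
  [2] 111111

yes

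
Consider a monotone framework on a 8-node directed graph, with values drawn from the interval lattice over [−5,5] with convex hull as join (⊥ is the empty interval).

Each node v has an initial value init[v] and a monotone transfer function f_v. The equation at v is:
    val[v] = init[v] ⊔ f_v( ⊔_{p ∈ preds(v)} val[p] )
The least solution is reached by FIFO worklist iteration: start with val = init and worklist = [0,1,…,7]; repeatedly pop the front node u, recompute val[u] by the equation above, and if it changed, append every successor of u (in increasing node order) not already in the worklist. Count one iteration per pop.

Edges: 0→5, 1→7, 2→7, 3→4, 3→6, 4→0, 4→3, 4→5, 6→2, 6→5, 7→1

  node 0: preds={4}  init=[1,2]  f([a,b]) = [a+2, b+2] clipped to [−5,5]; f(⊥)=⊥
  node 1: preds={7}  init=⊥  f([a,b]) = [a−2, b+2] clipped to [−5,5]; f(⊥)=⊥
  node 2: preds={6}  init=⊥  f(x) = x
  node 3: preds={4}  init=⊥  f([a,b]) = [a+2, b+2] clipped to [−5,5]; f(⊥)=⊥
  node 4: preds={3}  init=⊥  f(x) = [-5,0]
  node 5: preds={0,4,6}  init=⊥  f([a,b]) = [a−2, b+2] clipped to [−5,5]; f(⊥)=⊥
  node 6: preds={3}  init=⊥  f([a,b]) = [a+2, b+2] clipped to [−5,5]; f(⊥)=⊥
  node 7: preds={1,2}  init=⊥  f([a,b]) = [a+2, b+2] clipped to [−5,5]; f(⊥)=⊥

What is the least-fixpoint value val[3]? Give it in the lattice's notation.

[-3,2]

Worklist (18 pops):
  #1 pop 0: in=⊥ → [1,2] (no change)
  #2 pop 1: in=⊥ → ⊥ (no change)
  #3 pop 2: in=⊥ → ⊥ (no change)
  #4 pop 3: in=⊥ → ⊥ (no change)
  #5 pop 4: in=⊥ → [-5,0] (was ⊥); enqueue [0,3]
  #6 pop 5: in=[-5,2] → [-5,4] (was ⊥); enqueue []
  #7 pop 6: in=⊥ → ⊥ (no change)
  #8 pop 7: in=⊥ → ⊥ (no change)
  #9 pop 0: in=[-5,0] → [-3,2] (was [1,2]); enqueue [5]
  #10 pop 3: in=[-5,0] → [-3,2] (was ⊥); enqueue [4,6]
  #11 pop 5: in=[-5,2] → [-5,4] (no change)
  #12 pop 4: in=[-3,2] → [-5,0] (no change)
  #13 pop 6: in=[-3,2] → [-1,4] (was ⊥); enqueue [2,5]
  #14 pop 2: in=[-1,4] → [-1,4] (was ⊥); enqueue [7]
  #15 pop 5: in=[-5,4] → [-5,5] (was [-5,4]); enqueue []
  #16 pop 7: in=[-1,4] → [1,5] (was ⊥); enqueue [1]
  #17 pop 1: in=[1,5] → [-1,5] (was ⊥); enqueue [7]
  #18 pop 7: in=[-1,5] → [1,5] (no change)

Fixpoint:
  val[0] = [-3,2]
  val[1] = [-1,5]
  val[2] = [-1,4]
  val[3] = [-3,2]
  val[4] = [-5,0]
  val[5] = [-5,5]
  val[6] = [-1,4]
  val[7] = [1,5]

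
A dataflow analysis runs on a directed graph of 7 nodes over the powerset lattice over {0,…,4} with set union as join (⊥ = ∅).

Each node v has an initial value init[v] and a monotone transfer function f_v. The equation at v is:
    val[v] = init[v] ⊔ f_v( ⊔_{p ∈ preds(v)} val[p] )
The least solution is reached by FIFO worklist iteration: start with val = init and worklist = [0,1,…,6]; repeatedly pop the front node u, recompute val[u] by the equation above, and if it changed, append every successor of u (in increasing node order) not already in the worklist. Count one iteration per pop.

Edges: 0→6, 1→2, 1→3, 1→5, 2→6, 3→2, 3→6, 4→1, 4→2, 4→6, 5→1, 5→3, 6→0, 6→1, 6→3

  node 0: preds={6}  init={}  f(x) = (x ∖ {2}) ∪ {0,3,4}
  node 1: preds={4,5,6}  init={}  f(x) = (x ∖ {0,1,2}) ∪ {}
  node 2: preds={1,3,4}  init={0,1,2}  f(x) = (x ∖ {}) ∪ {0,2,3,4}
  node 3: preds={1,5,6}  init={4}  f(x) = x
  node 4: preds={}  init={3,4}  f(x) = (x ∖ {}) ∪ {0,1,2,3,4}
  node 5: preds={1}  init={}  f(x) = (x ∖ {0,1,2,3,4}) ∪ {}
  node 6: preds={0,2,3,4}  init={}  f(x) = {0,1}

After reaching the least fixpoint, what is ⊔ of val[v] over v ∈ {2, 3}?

Trace (13 dequeues):
  [1] u=0 | in {} | out {0,3,4} | prev {} | push {}
  [2] u=1 | in {3,4} | out {3,4} | prev {} | push {}
  [3] u=2 | in {3,4} | out {0,1,2,3,4} | prev {0,1,2} | push {}
  [4] u=3 | in {3,4} | out {3,4} | prev {4} | push {2}
  [5] u=4 | in {} | out {0,1,2,3,4} | prev {3,4} | push {1}
  [6] u=5 | in {3,4} | out {} | ==
  [7] u=6 | in {0,1,2,3,4} | out {0,1} | prev {} | push {0,3}
  [8] u=2 | in {0,1,2,3,4} | out {0,1,2,3,4} | ==
  [9] u=1 | in {0,1,2,3,4} | out {3,4} | ==
  [10] u=0 | in {0,1} | out {0,1,3,4} | prev {0,3,4} | push {6}
  [11] u=3 | in {0,1,3,4} | out {0,1,3,4} | prev {3,4} | push {2}
  [12] u=6 | in {0,1,2,3,4} | out {0,1} | ==
  [13] u=2 | in {0,1,2,3,4} | out {0,1,2,3,4} | ==

Converged values:
  [0] {0,1,3,4}
  [1] {3,4}
  [2] {0,1,2,3,4}
  [3] {0,1,3,4}
  [4] {0,1,2,3,4}
  [5] {}
  [6] {0,1}

{0,1,2,3,4}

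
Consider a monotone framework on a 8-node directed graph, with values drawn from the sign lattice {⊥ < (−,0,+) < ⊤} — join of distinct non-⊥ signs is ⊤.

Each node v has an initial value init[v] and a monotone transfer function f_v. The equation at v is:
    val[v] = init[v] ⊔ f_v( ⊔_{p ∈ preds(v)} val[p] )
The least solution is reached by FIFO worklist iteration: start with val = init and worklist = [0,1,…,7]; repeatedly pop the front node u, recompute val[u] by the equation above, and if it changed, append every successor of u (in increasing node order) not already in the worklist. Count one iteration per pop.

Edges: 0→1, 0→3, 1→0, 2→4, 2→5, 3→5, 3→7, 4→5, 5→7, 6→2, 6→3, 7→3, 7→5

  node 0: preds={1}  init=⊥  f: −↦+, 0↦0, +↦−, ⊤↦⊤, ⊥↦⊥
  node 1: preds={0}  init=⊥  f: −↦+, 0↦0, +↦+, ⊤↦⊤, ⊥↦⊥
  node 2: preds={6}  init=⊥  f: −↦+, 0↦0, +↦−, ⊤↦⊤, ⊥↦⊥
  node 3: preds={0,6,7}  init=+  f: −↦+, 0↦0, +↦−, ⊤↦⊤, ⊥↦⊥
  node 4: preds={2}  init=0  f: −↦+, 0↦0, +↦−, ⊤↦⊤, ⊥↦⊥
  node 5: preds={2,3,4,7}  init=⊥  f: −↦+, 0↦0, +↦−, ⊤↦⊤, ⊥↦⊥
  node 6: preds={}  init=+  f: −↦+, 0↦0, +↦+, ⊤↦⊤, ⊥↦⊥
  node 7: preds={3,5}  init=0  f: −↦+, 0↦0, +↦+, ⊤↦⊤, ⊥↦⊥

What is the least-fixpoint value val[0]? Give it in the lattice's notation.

Iteration log — 10 steps:
  step 1. node 0  ⊔preds=⊥  new=⊥  stable
  step 2. node 1  ⊔preds=⊥  new=⊥  stable
  step 3. node 2  ⊔preds=+  new=−  old=⊥  +wl: 
  step 4. node 3  ⊔preds=⊤  new=⊤  old=+  +wl: 
  step 5. node 4  ⊔preds=−  new=⊤  old=0  +wl: 
  step 6. node 5  ⊔preds=⊤  new=⊤  old=⊥  +wl: 
  step 7. node 6  ⊔preds=⊥  new=+  stable
  step 8. node 7  ⊔preds=⊤  new=⊤  old=0  +wl: 3,5
  step 9. node 3  ⊔preds=⊤  new=⊤  stable
  step 10. node 5  ⊔preds=⊤  new=⊤  stable

Least fixpoint reached:
  node 0: ⊥
  node 1: ⊥
  node 2: −
  node 3: ⊤
  node 4: ⊤
  node 5: ⊤
  node 6: +
  node 7: ⊤

⊥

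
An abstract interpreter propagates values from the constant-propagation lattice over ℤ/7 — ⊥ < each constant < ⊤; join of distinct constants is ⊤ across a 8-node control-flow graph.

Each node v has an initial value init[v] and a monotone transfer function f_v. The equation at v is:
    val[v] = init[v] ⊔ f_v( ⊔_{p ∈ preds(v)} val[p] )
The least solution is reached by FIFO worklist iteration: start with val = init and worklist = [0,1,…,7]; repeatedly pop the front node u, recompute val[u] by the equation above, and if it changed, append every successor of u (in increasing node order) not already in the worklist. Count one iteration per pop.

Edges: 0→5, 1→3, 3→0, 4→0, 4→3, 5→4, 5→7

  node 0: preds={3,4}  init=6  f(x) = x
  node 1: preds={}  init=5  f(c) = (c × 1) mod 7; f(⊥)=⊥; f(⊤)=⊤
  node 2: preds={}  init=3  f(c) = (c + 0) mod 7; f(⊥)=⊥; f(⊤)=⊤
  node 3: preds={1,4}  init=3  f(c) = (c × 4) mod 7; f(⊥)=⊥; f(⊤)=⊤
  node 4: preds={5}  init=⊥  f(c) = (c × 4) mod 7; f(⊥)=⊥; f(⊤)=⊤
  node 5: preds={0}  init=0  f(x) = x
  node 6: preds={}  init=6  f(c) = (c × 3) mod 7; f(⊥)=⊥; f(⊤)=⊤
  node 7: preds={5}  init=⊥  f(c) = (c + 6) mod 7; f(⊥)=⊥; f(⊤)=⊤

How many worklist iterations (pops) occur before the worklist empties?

Worklist (13 pops):
  #1 pop 0: in=3 → ⊤ (was 6); enqueue []
  #2 pop 1: in=⊥ → 5 (no change)
  #3 pop 2: in=⊥ → 3 (no change)
  #4 pop 3: in=5 → ⊤ (was 3); enqueue [0]
  #5 pop 4: in=0 → 0 (was ⊥); enqueue [3]
  #6 pop 5: in=⊤ → ⊤ (was 0); enqueue [4]
  #7 pop 6: in=⊥ → 6 (no change)
  #8 pop 7: in=⊤ → ⊤ (was ⊥); enqueue []
  #9 pop 0: in=⊤ → ⊤ (no change)
  #10 pop 3: in=⊤ → ⊤ (no change)
  #11 pop 4: in=⊤ → ⊤ (was 0); enqueue [0,3]
  #12 pop 0: in=⊤ → ⊤ (no change)
  #13 pop 3: in=⊤ → ⊤ (no change)

Fixpoint:
  val[0] = ⊤
  val[1] = 5
  val[2] = 3
  val[3] = ⊤
  val[4] = ⊤
  val[5] = ⊤
  val[6] = 6
  val[7] = ⊤

13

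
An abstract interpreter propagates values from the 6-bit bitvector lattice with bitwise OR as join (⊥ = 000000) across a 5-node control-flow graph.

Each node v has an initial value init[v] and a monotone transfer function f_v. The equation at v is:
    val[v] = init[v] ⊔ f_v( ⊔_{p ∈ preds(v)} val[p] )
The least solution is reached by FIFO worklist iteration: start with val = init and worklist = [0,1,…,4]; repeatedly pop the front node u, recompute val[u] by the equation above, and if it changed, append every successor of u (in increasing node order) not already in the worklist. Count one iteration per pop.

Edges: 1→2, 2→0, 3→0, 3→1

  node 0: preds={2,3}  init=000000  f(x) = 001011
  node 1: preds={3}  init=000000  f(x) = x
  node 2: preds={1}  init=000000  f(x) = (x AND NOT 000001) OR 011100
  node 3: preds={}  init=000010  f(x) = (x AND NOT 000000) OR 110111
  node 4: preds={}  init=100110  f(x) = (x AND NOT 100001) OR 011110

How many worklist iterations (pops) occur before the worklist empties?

Worklist (9 pops):
  #1 pop 0: in=000010 → 001011 (was 000000); enqueue []
  #2 pop 1: in=000010 → 000010 (was 000000); enqueue []
  #3 pop 2: in=000010 → 011110 (was 000000); enqueue [0]
  #4 pop 3: in=000000 → 110111 (was 000010); enqueue [1]
  #5 pop 4: in=000000 → 111110 (was 100110); enqueue []
  #6 pop 0: in=111111 → 001011 (no change)
  #7 pop 1: in=110111 → 110111 (was 000010); enqueue [2]
  #8 pop 2: in=110111 → 111110 (was 011110); enqueue [0]
  #9 pop 0: in=111111 → 001011 (no change)

Fixpoint:
  val[0] = 001011
  val[1] = 110111
  val[2] = 111110
  val[3] = 110111
  val[4] = 111110

9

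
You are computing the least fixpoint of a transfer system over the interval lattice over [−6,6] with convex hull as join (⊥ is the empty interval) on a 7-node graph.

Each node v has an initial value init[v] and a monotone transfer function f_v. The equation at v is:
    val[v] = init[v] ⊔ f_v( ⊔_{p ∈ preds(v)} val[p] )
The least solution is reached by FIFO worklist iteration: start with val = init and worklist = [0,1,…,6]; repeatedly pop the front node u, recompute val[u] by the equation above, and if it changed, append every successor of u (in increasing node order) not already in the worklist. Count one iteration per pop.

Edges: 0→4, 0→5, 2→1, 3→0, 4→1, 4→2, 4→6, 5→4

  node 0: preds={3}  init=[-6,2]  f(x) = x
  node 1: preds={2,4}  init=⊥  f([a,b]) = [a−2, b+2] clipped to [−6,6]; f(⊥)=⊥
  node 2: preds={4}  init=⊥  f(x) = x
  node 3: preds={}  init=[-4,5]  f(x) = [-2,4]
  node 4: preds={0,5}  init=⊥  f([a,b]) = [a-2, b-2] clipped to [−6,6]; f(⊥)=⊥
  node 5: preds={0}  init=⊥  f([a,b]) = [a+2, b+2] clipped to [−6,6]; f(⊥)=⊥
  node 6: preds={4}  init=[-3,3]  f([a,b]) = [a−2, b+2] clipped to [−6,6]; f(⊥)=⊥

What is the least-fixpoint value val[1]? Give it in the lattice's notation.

Iteration log — 14 steps:
  step 1. node 0  ⊔preds=[-4,5]  new=[-6,5]  old=[-6,2]  +wl: 
  step 2. node 1  ⊔preds=⊥  new=⊥  stable
  step 3. node 2  ⊔preds=⊥  new=⊥  stable
  step 4. node 3  ⊔preds=⊥  new=[-4,5]  stable
  step 5. node 4  ⊔preds=[-6,5]  new=[-6,3]  old=⊥  +wl: 1,2
  step 6. node 5  ⊔preds=[-6,5]  new=[-4,6]  old=⊥  +wl: 4
  step 7. node 6  ⊔preds=[-6,3]  new=[-6,5]  old=[-3,3]  +wl: 
  step 8. node 1  ⊔preds=[-6,3]  new=[-6,5]  old=⊥  +wl: 
  step 9. node 2  ⊔preds=[-6,3]  new=[-6,3]  old=⊥  +wl: 1
  step 10. node 4  ⊔preds=[-6,6]  new=[-6,4]  old=[-6,3]  +wl: 2,6
  step 11. node 1  ⊔preds=[-6,4]  new=[-6,6]  old=[-6,5]  +wl: 
  step 12. node 2  ⊔preds=[-6,4]  new=[-6,4]  old=[-6,3]  +wl: 1
  step 13. node 6  ⊔preds=[-6,4]  new=[-6,6]  old=[-6,5]  +wl: 
  step 14. node 1  ⊔preds=[-6,4]  new=[-6,6]  stable

Least fixpoint reached:
  node 0: [-6,5]
  node 1: [-6,6]
  node 2: [-6,4]
  node 3: [-4,5]
  node 4: [-6,4]
  node 5: [-4,6]
  node 6: [-6,6]

[-6,6]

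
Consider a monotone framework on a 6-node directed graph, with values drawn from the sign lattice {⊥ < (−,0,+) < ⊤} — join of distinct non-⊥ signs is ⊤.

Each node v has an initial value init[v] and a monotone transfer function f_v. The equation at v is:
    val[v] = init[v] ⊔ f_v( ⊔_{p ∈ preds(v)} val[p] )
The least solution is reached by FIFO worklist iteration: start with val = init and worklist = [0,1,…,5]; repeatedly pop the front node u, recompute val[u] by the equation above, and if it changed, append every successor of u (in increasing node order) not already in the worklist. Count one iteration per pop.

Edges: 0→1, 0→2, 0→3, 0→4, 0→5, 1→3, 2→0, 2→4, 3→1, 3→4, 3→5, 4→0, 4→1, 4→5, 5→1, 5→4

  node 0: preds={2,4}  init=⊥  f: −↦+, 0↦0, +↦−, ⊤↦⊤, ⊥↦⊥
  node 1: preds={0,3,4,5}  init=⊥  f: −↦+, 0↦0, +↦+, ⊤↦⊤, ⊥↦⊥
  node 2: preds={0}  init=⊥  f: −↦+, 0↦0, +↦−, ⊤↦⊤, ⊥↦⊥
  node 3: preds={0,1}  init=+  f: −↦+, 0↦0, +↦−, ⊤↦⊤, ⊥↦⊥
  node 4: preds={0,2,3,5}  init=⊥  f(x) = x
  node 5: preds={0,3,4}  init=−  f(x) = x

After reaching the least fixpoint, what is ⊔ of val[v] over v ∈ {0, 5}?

⊤

Worklist (15 pops):
  #1 pop 0: in=⊥ → ⊥ (no change)
  #2 pop 1: in=⊤ → ⊤ (was ⊥); enqueue []
  #3 pop 2: in=⊥ → ⊥ (no change)
  #4 pop 3: in=⊤ → ⊤ (was +); enqueue [1]
  #5 pop 4: in=⊤ → ⊤ (was ⊥); enqueue [0]
  #6 pop 5: in=⊤ → ⊤ (was −); enqueue [4]
  #7 pop 1: in=⊤ → ⊤ (no change)
  #8 pop 0: in=⊤ → ⊤ (was ⊥); enqueue [1,2,3,5]
  #9 pop 4: in=⊤ → ⊤ (no change)
  #10 pop 1: in=⊤ → ⊤ (no change)
  #11 pop 2: in=⊤ → ⊤ (was ⊥); enqueue [0,4]
  #12 pop 3: in=⊤ → ⊤ (no change)
  #13 pop 5: in=⊤ → ⊤ (no change)
  #14 pop 0: in=⊤ → ⊤ (no change)
  #15 pop 4: in=⊤ → ⊤ (no change)

Fixpoint:
  val[0] = ⊤
  val[1] = ⊤
  val[2] = ⊤
  val[3] = ⊤
  val[4] = ⊤
  val[5] = ⊤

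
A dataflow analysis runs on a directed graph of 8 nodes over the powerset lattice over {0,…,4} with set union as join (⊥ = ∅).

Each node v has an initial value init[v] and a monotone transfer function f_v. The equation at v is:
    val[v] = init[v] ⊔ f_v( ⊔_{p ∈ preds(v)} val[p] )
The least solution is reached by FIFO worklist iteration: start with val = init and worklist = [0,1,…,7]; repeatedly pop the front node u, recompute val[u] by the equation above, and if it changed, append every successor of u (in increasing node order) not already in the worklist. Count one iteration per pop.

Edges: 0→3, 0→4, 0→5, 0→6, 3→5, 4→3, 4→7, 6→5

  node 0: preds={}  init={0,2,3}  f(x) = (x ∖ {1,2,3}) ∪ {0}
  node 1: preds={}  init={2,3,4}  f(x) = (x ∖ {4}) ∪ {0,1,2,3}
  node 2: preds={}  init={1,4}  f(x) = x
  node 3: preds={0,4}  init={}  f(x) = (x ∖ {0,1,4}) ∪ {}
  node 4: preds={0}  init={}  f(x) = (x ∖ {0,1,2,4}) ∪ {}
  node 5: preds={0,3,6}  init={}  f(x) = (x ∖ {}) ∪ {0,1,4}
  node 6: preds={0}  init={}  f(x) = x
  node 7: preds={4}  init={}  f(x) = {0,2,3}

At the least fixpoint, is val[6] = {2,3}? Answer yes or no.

Worklist (10 pops):
  #1 pop 0: in={} → {0,2,3} (no change)
  #2 pop 1: in={} → {0,1,2,3,4} (was {2,3,4}); enqueue []
  #3 pop 2: in={} → {1,4} (no change)
  #4 pop 3: in={0,2,3} → {2,3} (was {}); enqueue []
  #5 pop 4: in={0,2,3} → {3} (was {}); enqueue [3]
  #6 pop 5: in={0,2,3} → {0,1,2,3,4} (was {}); enqueue []
  #7 pop 6: in={0,2,3} → {0,2,3} (was {}); enqueue [5]
  #8 pop 7: in={3} → {0,2,3} (was {}); enqueue []
  #9 pop 3: in={0,2,3} → {2,3} (no change)
  #10 pop 5: in={0,2,3} → {0,1,2,3,4} (no change)

Fixpoint:
  val[0] = {0,2,3}
  val[1] = {0,1,2,3,4}
  val[2] = {1,4}
  val[3] = {2,3}
  val[4] = {3}
  val[5] = {0,1,2,3,4}
  val[6] = {0,2,3}
  val[7] = {0,2,3}

no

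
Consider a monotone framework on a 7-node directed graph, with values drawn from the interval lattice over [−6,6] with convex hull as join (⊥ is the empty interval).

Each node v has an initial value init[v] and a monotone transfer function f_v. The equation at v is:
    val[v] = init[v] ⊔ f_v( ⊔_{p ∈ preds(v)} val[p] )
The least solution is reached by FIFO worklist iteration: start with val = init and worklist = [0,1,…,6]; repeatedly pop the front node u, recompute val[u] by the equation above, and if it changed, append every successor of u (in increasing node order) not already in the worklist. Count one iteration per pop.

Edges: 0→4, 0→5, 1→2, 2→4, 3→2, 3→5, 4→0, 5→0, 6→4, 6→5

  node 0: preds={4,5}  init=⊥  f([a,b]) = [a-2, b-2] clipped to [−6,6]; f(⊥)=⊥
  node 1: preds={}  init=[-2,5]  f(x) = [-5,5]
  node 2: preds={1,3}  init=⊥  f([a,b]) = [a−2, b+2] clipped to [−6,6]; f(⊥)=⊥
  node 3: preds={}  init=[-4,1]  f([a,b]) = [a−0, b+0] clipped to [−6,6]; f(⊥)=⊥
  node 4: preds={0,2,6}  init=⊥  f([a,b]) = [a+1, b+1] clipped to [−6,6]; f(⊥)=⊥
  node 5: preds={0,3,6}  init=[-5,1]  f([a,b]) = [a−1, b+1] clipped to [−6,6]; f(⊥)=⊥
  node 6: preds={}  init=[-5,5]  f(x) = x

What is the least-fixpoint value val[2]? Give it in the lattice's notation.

Trace (10 dequeues):
  [1] u=0 | in [-5,1] | out [-6,-1] | prev ⊥ | push {}
  [2] u=1 | in ⊥ | out [-5,5] | prev [-2,5] | push {}
  [3] u=2 | in [-5,5] | out [-6,6] | prev ⊥ | push {}
  [4] u=3 | in ⊥ | out [-4,1] | ==
  [5] u=4 | in [-6,6] | out [-5,6] | prev ⊥ | push {0}
  [6] u=5 | in [-6,5] | out [-6,6] | prev [-5,1] | push {}
  [7] u=6 | in ⊥ | out [-5,5] | ==
  [8] u=0 | in [-6,6] | out [-6,4] | prev [-6,-1] | push {4,5}
  [9] u=4 | in [-6,6] | out [-5,6] | ==
  [10] u=5 | in [-6,5] | out [-6,6] | ==

Converged values:
  [0] [-6,4]
  [1] [-5,5]
  [2] [-6,6]
  [3] [-4,1]
  [4] [-5,6]
  [5] [-6,6]
  [6] [-5,5]

[-6,6]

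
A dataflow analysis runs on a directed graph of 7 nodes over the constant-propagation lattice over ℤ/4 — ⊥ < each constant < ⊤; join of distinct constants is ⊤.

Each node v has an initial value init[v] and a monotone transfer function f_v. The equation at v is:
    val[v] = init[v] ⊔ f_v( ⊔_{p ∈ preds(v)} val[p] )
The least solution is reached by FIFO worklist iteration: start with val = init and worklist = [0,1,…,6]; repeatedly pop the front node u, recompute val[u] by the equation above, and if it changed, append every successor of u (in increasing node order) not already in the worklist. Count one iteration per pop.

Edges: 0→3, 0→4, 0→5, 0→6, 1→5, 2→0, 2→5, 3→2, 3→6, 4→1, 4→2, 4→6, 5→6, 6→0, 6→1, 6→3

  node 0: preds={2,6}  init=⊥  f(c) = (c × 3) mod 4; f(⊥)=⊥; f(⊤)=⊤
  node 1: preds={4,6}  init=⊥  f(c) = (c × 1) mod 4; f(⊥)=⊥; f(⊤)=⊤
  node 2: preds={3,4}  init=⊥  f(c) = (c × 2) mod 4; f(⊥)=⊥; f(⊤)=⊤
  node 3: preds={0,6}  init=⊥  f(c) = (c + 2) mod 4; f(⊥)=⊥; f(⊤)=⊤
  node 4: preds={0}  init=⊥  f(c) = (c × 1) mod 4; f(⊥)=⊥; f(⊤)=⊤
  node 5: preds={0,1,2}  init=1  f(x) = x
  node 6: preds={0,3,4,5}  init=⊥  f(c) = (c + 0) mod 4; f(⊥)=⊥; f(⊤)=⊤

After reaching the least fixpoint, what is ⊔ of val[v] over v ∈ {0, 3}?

Worklist (22 pops):
  #1 pop 0: in=⊥ → ⊥ (no change)
  #2 pop 1: in=⊥ → ⊥ (no change)
  #3 pop 2: in=⊥ → ⊥ (no change)
  #4 pop 3: in=⊥ → ⊥ (no change)
  #5 pop 4: in=⊥ → ⊥ (no change)
  #6 pop 5: in=⊥ → 1 (no change)
  #7 pop 6: in=1 → 1 (was ⊥); enqueue [0,1,3]
  #8 pop 0: in=1 → 3 (was ⊥); enqueue [4,5,6]
  #9 pop 1: in=1 → 1 (was ⊥); enqueue []
  #10 pop 3: in=⊤ → ⊤ (was ⊥); enqueue [2]
  #11 pop 4: in=3 → 3 (was ⊥); enqueue [1]
  #12 pop 5: in=⊤ → ⊤ (was 1); enqueue []
  #13 pop 6: in=⊤ → ⊤ (was 1); enqueue [0,3]
  #14 pop 2: in=⊤ → ⊤ (was ⊥); enqueue [5]
  #15 pop 1: in=⊤ → ⊤ (was 1); enqueue []
  #16 pop 0: in=⊤ → ⊤ (was 3); enqueue [4,6]
  #17 pop 3: in=⊤ → ⊤ (no change)
  #18 pop 5: in=⊤ → ⊤ (no change)
  #19 pop 4: in=⊤ → ⊤ (was 3); enqueue [1,2]
  #20 pop 6: in=⊤ → ⊤ (no change)
  #21 pop 1: in=⊤ → ⊤ (no change)
  #22 pop 2: in=⊤ → ⊤ (no change)

Fixpoint:
  val[0] = ⊤
  val[1] = ⊤
  val[2] = ⊤
  val[3] = ⊤
  val[4] = ⊤
  val[5] = ⊤
  val[6] = ⊤

⊤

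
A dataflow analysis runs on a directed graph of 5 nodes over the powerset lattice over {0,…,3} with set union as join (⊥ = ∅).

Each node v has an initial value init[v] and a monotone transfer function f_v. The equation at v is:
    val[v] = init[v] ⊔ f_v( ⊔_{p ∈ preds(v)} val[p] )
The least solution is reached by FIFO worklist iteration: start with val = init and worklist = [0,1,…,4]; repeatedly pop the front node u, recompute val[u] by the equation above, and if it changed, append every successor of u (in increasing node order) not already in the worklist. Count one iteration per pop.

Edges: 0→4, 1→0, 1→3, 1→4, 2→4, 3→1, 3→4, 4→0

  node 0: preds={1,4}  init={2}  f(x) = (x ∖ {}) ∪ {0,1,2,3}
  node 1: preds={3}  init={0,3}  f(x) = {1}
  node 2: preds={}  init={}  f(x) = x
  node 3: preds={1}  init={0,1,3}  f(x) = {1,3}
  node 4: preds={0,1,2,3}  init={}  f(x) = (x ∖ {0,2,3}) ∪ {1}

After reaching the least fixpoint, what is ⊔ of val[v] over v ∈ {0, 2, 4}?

Worklist (6 pops):
  #1 pop 0: in={0,3} → {0,1,2,3} (was {2}); enqueue []
  #2 pop 1: in={0,1,3} → {0,1,3} (was {0,3}); enqueue [0]
  #3 pop 2: in={} → {} (no change)
  #4 pop 3: in={0,1,3} → {0,1,3} (no change)
  #5 pop 4: in={0,1,2,3} → {1} (was {}); enqueue []
  #6 pop 0: in={0,1,3} → {0,1,2,3} (no change)

Fixpoint:
  val[0] = {0,1,2,3}
  val[1] = {0,1,3}
  val[2] = {}
  val[3] = {0,1,3}
  val[4] = {1}

{0,1,2,3}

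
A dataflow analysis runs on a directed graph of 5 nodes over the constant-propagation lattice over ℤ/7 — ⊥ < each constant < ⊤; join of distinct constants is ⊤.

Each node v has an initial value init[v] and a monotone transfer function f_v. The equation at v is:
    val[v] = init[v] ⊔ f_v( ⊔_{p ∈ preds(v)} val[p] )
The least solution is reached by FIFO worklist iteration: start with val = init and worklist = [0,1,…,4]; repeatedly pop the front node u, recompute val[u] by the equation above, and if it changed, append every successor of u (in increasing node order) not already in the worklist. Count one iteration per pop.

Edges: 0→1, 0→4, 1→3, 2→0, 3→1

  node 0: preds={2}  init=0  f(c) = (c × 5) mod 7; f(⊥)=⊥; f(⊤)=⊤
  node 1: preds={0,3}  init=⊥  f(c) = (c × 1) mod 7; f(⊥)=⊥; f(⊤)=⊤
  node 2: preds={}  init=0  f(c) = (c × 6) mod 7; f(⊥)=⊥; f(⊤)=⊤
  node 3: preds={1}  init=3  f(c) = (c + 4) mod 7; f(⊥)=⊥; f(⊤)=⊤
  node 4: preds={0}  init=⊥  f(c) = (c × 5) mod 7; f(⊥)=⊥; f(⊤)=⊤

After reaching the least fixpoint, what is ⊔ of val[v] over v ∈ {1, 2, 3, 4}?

⊤

Iteration log — 6 steps:
  step 1. node 0  ⊔preds=0  new=0  stable
  step 2. node 1  ⊔preds=⊤  new=⊤  old=⊥  +wl: 
  step 3. node 2  ⊔preds=⊥  new=0  stable
  step 4. node 3  ⊔preds=⊤  new=⊤  old=3  +wl: 1
  step 5. node 4  ⊔preds=0  new=0  old=⊥  +wl: 
  step 6. node 1  ⊔preds=⊤  new=⊤  stable

Least fixpoint reached:
  node 0: 0
  node 1: ⊤
  node 2: 0
  node 3: ⊤
  node 4: 0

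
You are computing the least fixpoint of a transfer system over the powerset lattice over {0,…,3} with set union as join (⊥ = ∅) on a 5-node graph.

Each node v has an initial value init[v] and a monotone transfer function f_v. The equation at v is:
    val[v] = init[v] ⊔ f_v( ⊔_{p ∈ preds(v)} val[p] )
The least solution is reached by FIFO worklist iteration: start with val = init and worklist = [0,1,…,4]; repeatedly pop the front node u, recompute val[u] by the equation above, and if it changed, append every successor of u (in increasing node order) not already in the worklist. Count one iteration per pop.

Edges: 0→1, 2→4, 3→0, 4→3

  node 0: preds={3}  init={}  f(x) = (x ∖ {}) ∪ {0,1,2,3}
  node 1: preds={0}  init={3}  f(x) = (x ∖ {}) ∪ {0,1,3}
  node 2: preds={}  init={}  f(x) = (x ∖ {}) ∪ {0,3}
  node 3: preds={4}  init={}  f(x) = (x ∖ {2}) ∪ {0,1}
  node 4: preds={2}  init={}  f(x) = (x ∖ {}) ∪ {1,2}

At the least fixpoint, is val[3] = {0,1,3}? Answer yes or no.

Trace (8 dequeues):
  [1] u=0 | in {} | out {0,1,2,3} | prev {} | push {}
  [2] u=1 | in {0,1,2,3} | out {0,1,2,3} | prev {3} | push {}
  [3] u=2 | in {} | out {0,3} | prev {} | push {}
  [4] u=3 | in {} | out {0,1} | prev {} | push {0}
  [5] u=4 | in {0,3} | out {0,1,2,3} | prev {} | push {3}
  [6] u=0 | in {0,1} | out {0,1,2,3} | ==
  [7] u=3 | in {0,1,2,3} | out {0,1,3} | prev {0,1} | push {0}
  [8] u=0 | in {0,1,3} | out {0,1,2,3} | ==

Converged values:
  [0] {0,1,2,3}
  [1] {0,1,2,3}
  [2] {0,3}
  [3] {0,1,3}
  [4] {0,1,2,3}

yes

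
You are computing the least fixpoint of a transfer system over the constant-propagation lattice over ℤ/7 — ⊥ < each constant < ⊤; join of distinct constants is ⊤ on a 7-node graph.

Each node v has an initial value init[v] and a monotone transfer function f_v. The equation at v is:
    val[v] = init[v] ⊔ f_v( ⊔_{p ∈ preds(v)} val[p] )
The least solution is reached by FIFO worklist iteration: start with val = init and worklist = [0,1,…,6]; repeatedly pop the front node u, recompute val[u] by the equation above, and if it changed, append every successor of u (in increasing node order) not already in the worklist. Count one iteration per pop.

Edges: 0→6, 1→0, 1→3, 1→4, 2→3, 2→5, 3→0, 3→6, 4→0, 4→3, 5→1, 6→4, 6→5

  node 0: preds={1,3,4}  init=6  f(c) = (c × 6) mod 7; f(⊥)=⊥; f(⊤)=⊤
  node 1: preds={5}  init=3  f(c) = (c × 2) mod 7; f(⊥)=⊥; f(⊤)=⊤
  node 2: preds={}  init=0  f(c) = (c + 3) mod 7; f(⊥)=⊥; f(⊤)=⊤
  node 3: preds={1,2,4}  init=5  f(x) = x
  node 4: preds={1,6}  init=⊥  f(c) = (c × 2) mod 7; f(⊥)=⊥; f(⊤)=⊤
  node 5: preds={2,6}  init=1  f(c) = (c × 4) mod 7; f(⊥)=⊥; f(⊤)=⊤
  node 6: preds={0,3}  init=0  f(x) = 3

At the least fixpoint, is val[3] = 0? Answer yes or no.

Worklist (12 pops):
  #1 pop 0: in=⊤ → ⊤ (was 6); enqueue []
  #2 pop 1: in=1 → ⊤ (was 3); enqueue [0]
  #3 pop 2: in=⊥ → 0 (no change)
  #4 pop 3: in=⊤ → ⊤ (was 5); enqueue []
  #5 pop 4: in=⊤ → ⊤ (was ⊥); enqueue [3]
  #6 pop 5: in=0 → ⊤ (was 1); enqueue [1]
  #7 pop 6: in=⊤ → ⊤ (was 0); enqueue [4,5]
  #8 pop 0: in=⊤ → ⊤ (no change)
  #9 pop 3: in=⊤ → ⊤ (no change)
  #10 pop 1: in=⊤ → ⊤ (no change)
  #11 pop 4: in=⊤ → ⊤ (no change)
  #12 pop 5: in=⊤ → ⊤ (no change)

Fixpoint:
  val[0] = ⊤
  val[1] = ⊤
  val[2] = 0
  val[3] = ⊤
  val[4] = ⊤
  val[5] = ⊤
  val[6] = ⊤

no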